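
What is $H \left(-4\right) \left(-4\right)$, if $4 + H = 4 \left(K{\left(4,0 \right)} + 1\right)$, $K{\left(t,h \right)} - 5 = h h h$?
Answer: $320$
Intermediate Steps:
$K{\left(t,h \right)} = 5 + h^{3}$ ($K{\left(t,h \right)} = 5 + h h h = 5 + h^{2} h = 5 + h^{3}$)
$H = 20$ ($H = -4 + 4 \left(\left(5 + 0^{3}\right) + 1\right) = -4 + 4 \left(\left(5 + 0\right) + 1\right) = -4 + 4 \left(5 + 1\right) = -4 + 4 \cdot 6 = -4 + 24 = 20$)
$H \left(-4\right) \left(-4\right) = 20 \left(-4\right) \left(-4\right) = \left(-80\right) \left(-4\right) = 320$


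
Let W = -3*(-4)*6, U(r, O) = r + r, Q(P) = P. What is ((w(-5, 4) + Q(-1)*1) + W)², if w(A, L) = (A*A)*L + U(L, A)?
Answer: 32041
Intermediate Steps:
U(r, O) = 2*r
w(A, L) = 2*L + L*A² (w(A, L) = (A*A)*L + 2*L = A²*L + 2*L = L*A² + 2*L = 2*L + L*A²)
W = 72 (W = 12*6 = 72)
((w(-5, 4) + Q(-1)*1) + W)² = ((4*(2 + (-5)²) - 1*1) + 72)² = ((4*(2 + 25) - 1) + 72)² = ((4*27 - 1) + 72)² = ((108 - 1) + 72)² = (107 + 72)² = 179² = 32041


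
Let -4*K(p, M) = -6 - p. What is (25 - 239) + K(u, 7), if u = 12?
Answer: -419/2 ≈ -209.50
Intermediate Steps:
K(p, M) = 3/2 + p/4 (K(p, M) = -(-6 - p)/4 = 3/2 + p/4)
(25 - 239) + K(u, 7) = (25 - 239) + (3/2 + (¼)*12) = -214 + (3/2 + 3) = -214 + 9/2 = -419/2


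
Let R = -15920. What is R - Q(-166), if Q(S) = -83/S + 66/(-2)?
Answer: -31775/2 ≈ -15888.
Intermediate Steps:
Q(S) = -33 - 83/S (Q(S) = -83/S + 66*(-1/2) = -83/S - 33 = -33 - 83/S)
R - Q(-166) = -15920 - (-33 - 83/(-166)) = -15920 - (-33 - 83*(-1/166)) = -15920 - (-33 + 1/2) = -15920 - 1*(-65/2) = -15920 + 65/2 = -31775/2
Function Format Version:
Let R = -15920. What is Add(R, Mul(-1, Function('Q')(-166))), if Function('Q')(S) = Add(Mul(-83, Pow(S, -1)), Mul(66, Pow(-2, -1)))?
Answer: Rational(-31775, 2) ≈ -15888.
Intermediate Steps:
Function('Q')(S) = Add(-33, Mul(-83, Pow(S, -1))) (Function('Q')(S) = Add(Mul(-83, Pow(S, -1)), Mul(66, Rational(-1, 2))) = Add(Mul(-83, Pow(S, -1)), -33) = Add(-33, Mul(-83, Pow(S, -1))))
Add(R, Mul(-1, Function('Q')(-166))) = Add(-15920, Mul(-1, Add(-33, Mul(-83, Pow(-166, -1))))) = Add(-15920, Mul(-1, Add(-33, Mul(-83, Rational(-1, 166))))) = Add(-15920, Mul(-1, Add(-33, Rational(1, 2)))) = Add(-15920, Mul(-1, Rational(-65, 2))) = Add(-15920, Rational(65, 2)) = Rational(-31775, 2)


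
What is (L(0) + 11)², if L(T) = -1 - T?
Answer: 100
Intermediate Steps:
(L(0) + 11)² = ((-1 - 1*0) + 11)² = ((-1 + 0) + 11)² = (-1 + 11)² = 10² = 100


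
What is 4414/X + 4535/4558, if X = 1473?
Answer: 26799067/6713934 ≈ 3.9916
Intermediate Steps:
4414/X + 4535/4558 = 4414/1473 + 4535/4558 = 26799067/6713934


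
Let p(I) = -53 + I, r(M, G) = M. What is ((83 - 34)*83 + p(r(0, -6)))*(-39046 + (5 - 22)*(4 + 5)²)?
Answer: -162257922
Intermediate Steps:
((83 - 34)*83 + p(r(0, -6)))*(-39046 + (5 - 22)*(4 + 5)²) = ((83 - 34)*83 + (-53 + 0))*(-39046 + (5 - 22)*(4 + 5)²) = (49*83 - 53)*(-39046 - 17*9²) = (4067 - 53)*(-39046 - 17*81) = 4014*(-39046 - 1377) = 4014*(-40423) = -162257922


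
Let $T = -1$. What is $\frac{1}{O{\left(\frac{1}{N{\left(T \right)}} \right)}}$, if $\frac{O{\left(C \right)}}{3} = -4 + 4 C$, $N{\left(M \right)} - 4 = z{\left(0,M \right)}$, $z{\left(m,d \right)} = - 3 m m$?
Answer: $- \frac{1}{9} \approx -0.11111$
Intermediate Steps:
$z{\left(m,d \right)} = - 3 m^{2}$
$N{\left(M \right)} = 4$ ($N{\left(M \right)} = 4 - 3 \cdot 0^{2} = 4 - 0 = 4 + 0 = 4$)
$O{\left(C \right)} = -12 + 12 C$ ($O{\left(C \right)} = 3 \left(-4 + 4 C\right) = -12 + 12 C$)
$\frac{1}{O{\left(\frac{1}{N{\left(T \right)}} \right)}} = \frac{1}{-12 + \frac{12}{4}} = \frac{1}{-12 + 12 \cdot \frac{1}{4}} = \frac{1}{-12 + 3} = \frac{1}{-9} = - \frac{1}{9}$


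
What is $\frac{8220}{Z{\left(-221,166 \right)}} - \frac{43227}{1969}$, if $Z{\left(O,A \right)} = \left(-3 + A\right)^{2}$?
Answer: $- \frac{1132312983}{52314361} \approx -21.644$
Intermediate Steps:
$\frac{8220}{Z{\left(-221,166 \right)}} - \frac{43227}{1969} = \frac{8220}{\left(-3 + 166\right)^{2}} - \frac{43227}{1969} = \frac{8220}{163^{2}} - \frac{43227}{1969} = \frac{8220}{26569} - \frac{43227}{1969} = - \frac{1132312983}{52314361}$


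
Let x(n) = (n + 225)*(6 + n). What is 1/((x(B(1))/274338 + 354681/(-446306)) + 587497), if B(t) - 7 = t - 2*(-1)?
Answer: 61219347714/35966135311749049 ≈ 1.7021e-6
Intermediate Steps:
B(t) = 9 + t (B(t) = 7 + (t - 2*(-1)) = 7 + (t + 2) = 7 + (2 + t) = 9 + t)
x(n) = (6 + n)*(225 + n) (x(n) = (225 + n)*(6 + n) = (6 + n)*(225 + n))
1/((x(B(1))/274338 + 354681/(-446306)) + 587497) = 1/(((1350 + (9 + 1)² + 231*(9 + 1))/274338 + 354681/(-446306)) + 587497) = 1/(((1350 + 10² + 231*10)*(1/274338) + 354681*(-1/446306)) + 587497) = 1/(((1350 + 100 + 2310)*(1/274338) - 354681/446306) + 587497) = 1/((3760*(1/274338) - 354681/446306) + 587497) = 1/((1880/137169 - 354681/446306) + 587497) = 1/(-47812182809/61219347714 + 587497) = 1/(35966135311749049/61219347714) = 61219347714/35966135311749049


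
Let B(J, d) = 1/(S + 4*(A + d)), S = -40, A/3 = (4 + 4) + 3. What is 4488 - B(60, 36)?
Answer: 1059167/236 ≈ 4488.0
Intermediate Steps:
A = 33 (A = 3*((4 + 4) + 3) = 3*(8 + 3) = 3*11 = 33)
B(J, d) = 1/(92 + 4*d) (B(J, d) = 1/(-40 + 4*(33 + d)) = 1/(-40 + (132 + 4*d)) = 1/(92 + 4*d))
4488 - B(60, 36) = 4488 - 1/(4*(23 + 36)) = 4488 - 1/(4*59) = 4488 - 1*1/236 = 4488 - 1/236 = 1059167/236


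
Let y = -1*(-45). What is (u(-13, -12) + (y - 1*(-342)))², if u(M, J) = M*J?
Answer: 294849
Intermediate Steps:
u(M, J) = J*M
y = 45
(u(-13, -12) + (y - 1*(-342)))² = (-12*(-13) + (45 - 1*(-342)))² = (156 + (45 + 342))² = (156 + 387)² = 543² = 294849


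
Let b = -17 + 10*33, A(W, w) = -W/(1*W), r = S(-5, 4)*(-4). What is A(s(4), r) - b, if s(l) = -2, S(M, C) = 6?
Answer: -314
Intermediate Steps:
r = -24 (r = 6*(-4) = -24)
A(W, w) = -1 (A(W, w) = -W/W = -1*1 = -1)
b = 313 (b = -17 + 330 = 313)
A(s(4), r) - b = -1 - 1*313 = -1 - 313 = -314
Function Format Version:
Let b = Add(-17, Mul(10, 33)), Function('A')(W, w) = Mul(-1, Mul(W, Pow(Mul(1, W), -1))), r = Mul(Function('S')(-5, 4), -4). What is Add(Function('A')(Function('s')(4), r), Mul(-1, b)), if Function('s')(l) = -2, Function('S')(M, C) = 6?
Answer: -314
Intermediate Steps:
r = -24 (r = Mul(6, -4) = -24)
Function('A')(W, w) = -1 (Function('A')(W, w) = Mul(-1, Mul(W, Pow(W, -1))) = Mul(-1, 1) = -1)
b = 313 (b = Add(-17, 330) = 313)
Add(Function('A')(Function('s')(4), r), Mul(-1, b)) = Add(-1, Mul(-1, 313)) = Add(-1, -313) = -314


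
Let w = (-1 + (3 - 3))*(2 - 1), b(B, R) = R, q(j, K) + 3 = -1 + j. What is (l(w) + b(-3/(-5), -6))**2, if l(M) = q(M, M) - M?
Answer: 100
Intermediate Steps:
q(j, K) = -4 + j (q(j, K) = -3 + (-1 + j) = -4 + j)
w = -1 (w = (-1 + 0)*1 = -1*1 = -1)
l(M) = -4 (l(M) = (-4 + M) - M = -4)
(l(w) + b(-3/(-5), -6))**2 = (-4 - 6)**2 = (-10)**2 = 100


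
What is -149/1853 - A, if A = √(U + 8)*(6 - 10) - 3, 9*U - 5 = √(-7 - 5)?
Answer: 5410/1853 + 4*√(77 + 2*I*√3)/3 ≈ 14.622 + 0.26311*I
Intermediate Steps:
U = 5/9 + 2*I*√3/9 (U = 5/9 + √(-7 - 5)/9 = 5/9 + √(-12)/9 = 5/9 + (2*I*√3)/9 = 5/9 + 2*I*√3/9 ≈ 0.55556 + 0.3849*I)
A = -3 - 4*√(77/9 + 2*I*√3/9) (A = √((5/9 + 2*I*√3/9) + 8)*(6 - 10) - 3 = √(77/9 + 2*I*√3/9)*(-4) - 3 = -4*√(77/9 + 2*I*√3/9) - 3 = -3 - 4*√(77/9 + 2*I*√3/9) ≈ -14.703 - 0.26311*I)
-149/1853 - A = -149/1853 - (-3 - 4*√(77 + 2*I*√3)/3) = -149*1/1853 + (3 + 4*√(77 + 2*I*√3)/3) = -149/1853 + (3 + 4*√(77 + 2*I*√3)/3) = 5410/1853 + 4*√(77 + 2*I*√3)/3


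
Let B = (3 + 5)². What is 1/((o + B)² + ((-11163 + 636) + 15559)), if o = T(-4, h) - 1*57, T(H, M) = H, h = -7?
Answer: 1/5041 ≈ 0.00019837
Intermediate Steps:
o = -61 (o = -4 - 1*57 = -4 - 57 = -61)
B = 64 (B = 8² = 64)
1/((o + B)² + ((-11163 + 636) + 15559)) = 1/((-61 + 64)² + ((-11163 + 636) + 15559)) = 1/(3² + (-10527 + 15559)) = 1/(9 + 5032) = 1/5041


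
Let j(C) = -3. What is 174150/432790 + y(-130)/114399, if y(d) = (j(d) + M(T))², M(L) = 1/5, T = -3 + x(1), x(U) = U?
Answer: 49814947309/123776858025 ≈ 0.40246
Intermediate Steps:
T = -2 (T = -3 + 1 = -2)
M(L) = ⅕
y(d) = 196/25 (y(d) = (-3 + ⅕)² = (-14/5)² = 196/25)
174150/432790 + y(-130)/114399 = 174150/432790 + (196/25)/114399 = 174150*(1/432790) + (196/25)*(1/114399) = 17415/43279 + 196/2859975 = 49814947309/123776858025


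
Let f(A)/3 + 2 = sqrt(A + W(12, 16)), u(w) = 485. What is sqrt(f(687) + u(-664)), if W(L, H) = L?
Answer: sqrt(479 + 3*sqrt(699)) ≈ 23.629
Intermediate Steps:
f(A) = -6 + 3*sqrt(12 + A) (f(A) = -6 + 3*sqrt(A + 12) = -6 + 3*sqrt(12 + A))
sqrt(f(687) + u(-664)) = sqrt((-6 + 3*sqrt(12 + 687)) + 485) = sqrt((-6 + 3*sqrt(699)) + 485) = sqrt(479 + 3*sqrt(699))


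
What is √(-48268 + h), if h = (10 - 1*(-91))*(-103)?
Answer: 3*I*√6519 ≈ 242.22*I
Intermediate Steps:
h = -10403 (h = (10 + 91)*(-103) = 101*(-103) = -10403)
√(-48268 + h) = √(-48268 - 10403) = √(-58671) = 3*I*√6519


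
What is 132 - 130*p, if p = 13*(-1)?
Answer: 1822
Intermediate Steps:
p = -13
132 - 130*p = 132 - 130*(-13) = 132 + 1690 = 1822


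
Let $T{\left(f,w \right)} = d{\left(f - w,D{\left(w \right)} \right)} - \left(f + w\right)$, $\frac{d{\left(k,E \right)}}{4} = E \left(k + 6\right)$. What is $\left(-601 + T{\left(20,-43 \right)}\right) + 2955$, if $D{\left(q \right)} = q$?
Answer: $-9491$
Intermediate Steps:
$d{\left(k,E \right)} = 4 E \left(6 + k\right)$ ($d{\left(k,E \right)} = 4 E \left(k + 6\right) = 4 E \left(6 + k\right)$)
$T{\left(f,w \right)} = - f - w + 4 w \left(6 + f - w\right)$ ($T{\left(f,w \right)} = 4 w \left(6 + \left(f - w\right)\right) - \left(f + w\right) = 4 w \left(6 + f - w\right) - \left(f + w\right) = - f - w + 4 w \left(6 + f - w\right)$)
$\left(-601 + T{\left(20,-43 \right)}\right) + 2955 = \left(-601 - \left(-23 + 172 \left(6 + 20 - -43\right)\right)\right) + 2955 = \left(-601 + \left(-20 + 43 + 4 \left(-43\right) \left(6 + 20 + 43\right)\right)\right) + 2955 = \left(-601 + \left(-20 + 43 + 4 \left(-43\right) 69\right)\right) + 2955 = \left(-601 - 11845\right) + 2955 = -12446 + 2955 = -9491$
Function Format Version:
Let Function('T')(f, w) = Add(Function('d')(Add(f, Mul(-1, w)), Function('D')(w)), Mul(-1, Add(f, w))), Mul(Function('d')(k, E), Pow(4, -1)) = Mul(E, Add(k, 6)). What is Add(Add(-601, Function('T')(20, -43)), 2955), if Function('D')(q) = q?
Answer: -9491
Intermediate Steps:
Function('d')(k, E) = Mul(4, E, Add(6, k)) (Function('d')(k, E) = Mul(4, Mul(E, Add(k, 6))) = Mul(4, Mul(E, Add(6, k))) = Mul(4, E, Add(6, k)))
Function('T')(f, w) = Add(Mul(-1, f), Mul(-1, w), Mul(4, w, Add(6, f, Mul(-1, w)))) (Function('T')(f, w) = Add(Mul(4, w, Add(6, Add(f, Mul(-1, w)))), Mul(-1, Add(f, w))) = Add(Mul(4, w, Add(6, f, Mul(-1, w))), Add(Mul(-1, f), Mul(-1, w))) = Add(Mul(-1, f), Mul(-1, w), Mul(4, w, Add(6, f, Mul(-1, w)))))
Add(Add(-601, Function('T')(20, -43)), 2955) = Add(Add(-601, Add(Mul(-1, 20), Mul(-1, -43), Mul(4, -43, Add(6, 20, Mul(-1, -43))))), 2955) = Add(Add(-601, Add(-20, 43, Mul(4, -43, Add(6, 20, 43)))), 2955) = Add(Add(-601, Add(-20, 43, Mul(4, -43, 69))), 2955) = Add(Add(-601, Add(-20, 43, -11868)), 2955) = Add(Add(-601, -11845), 2955) = Add(-12446, 2955) = -9491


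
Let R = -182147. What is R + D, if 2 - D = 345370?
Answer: -527515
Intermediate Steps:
D = -345368 (D = 2 - 1*345370 = 2 - 345370 = -345368)
R + D = -182147 - 345368 = -527515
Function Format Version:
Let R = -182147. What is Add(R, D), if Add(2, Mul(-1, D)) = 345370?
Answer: -527515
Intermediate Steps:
D = -345368 (D = Add(2, Mul(-1, 345370)) = Add(2, -345370) = -345368)
Add(R, D) = Add(-182147, -345368) = -527515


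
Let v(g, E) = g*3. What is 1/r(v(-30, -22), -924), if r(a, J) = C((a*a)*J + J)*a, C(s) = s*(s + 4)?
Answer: -1/5042704089931200 ≈ -1.9831e-16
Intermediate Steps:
C(s) = s*(4 + s)
v(g, E) = 3*g
r(a, J) = a*(J + J*a²)*(4 + J + J*a²) (r(a, J) = (((a*a)*J + J)*(4 + ((a*a)*J + J)))*a = ((a²*J + J)*(4 + (a²*J + J)))*a = ((J*a² + J)*(4 + (J*a² + J)))*a = ((J + J*a²)*(4 + (J + J*a²)))*a = ((J + J*a²)*(4 + J + J*a²))*a = a*(J + J*a²)*(4 + J + J*a²))
1/r(v(-30, -22), -924) = 1/(-924*3*(-30)*(1 + (3*(-30))²)*(4 - 924*(1 + (3*(-30))²))) = 1/(-924*(-90)*(1 + (-90)²)*(4 - 924*(1 + (-90)²))) = 1/(-924*(-90)*(1 + 8100)*(4 - 924*(1 + 8100))) = 1/(-924*(-90)*8101*(4 - 924*8101)) = 1/(-924*(-90)*8101*(4 - 7485324)) = 1/(-924*(-90)*8101*(-7485320)) = 1/(-5042704089931200) = -1/5042704089931200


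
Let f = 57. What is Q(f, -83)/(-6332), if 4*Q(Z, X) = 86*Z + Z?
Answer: -4959/25328 ≈ -0.19579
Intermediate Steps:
Q(Z, X) = 87*Z/4 (Q(Z, X) = (86*Z + Z)/4 = (87*Z)/4 = 87*Z/4)
Q(f, -83)/(-6332) = ((87/4)*57)/(-6332) = (4959/4)*(-1/6332) = -4959/25328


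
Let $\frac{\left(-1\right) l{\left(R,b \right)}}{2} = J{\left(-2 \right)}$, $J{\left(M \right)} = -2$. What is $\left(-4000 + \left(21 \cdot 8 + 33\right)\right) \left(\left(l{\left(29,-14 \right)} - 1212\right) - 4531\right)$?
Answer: $21802461$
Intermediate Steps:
$l{\left(R,b \right)} = 4$ ($l{\left(R,b \right)} = \left(-2\right) \left(-2\right) = 4$)
$\left(-4000 + \left(21 \cdot 8 + 33\right)\right) \left(\left(l{\left(29,-14 \right)} - 1212\right) - 4531\right) = \left(-4000 + \left(21 \cdot 8 + 33\right)\right) \left(\left(4 - 1212\right) - 4531\right) = \left(-4000 + \left(168 + 33\right)\right) \left(-1208 - 4531\right) = \left(-4000 + 201\right) \left(-5739\right) = \left(-3799\right) \left(-5739\right) = 21802461$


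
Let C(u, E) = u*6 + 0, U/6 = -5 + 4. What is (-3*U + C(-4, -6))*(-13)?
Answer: 78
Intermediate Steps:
U = -6 (U = 6*(-5 + 4) = 6*(-1) = -6)
C(u, E) = 6*u (C(u, E) = 6*u + 0 = 6*u)
(-3*U + C(-4, -6))*(-13) = (-3*(-6) + 6*(-4))*(-13) = (18 - 24)*(-13) = -6*(-13) = 78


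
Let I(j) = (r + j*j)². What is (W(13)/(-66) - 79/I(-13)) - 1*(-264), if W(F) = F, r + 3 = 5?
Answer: 169703279/643302 ≈ 263.80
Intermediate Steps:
r = 2 (r = -3 + 5 = 2)
I(j) = (2 + j²)² (I(j) = (2 + j*j)² = (2 + j²)²)
(W(13)/(-66) - 79/I(-13)) - 1*(-264) = (13/(-66) - 79/(2 + (-13)²)²) - 1*(-264) = (13*(-1/66) - 79/(2 + 169)²) + 264 = (-13/66 - 79/(171²)) + 264 = (-13/66 - 79/29241) + 264 = -128449/643302 + 264 = 169703279/643302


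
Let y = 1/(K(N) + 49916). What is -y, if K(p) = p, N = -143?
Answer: -1/49773 ≈ -2.0091e-5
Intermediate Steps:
y = 1/49773 (y = 1/(-143 + 49916) = 1/49773 ≈ 2.0091e-5)
-y = -1*1/49773 = -1/49773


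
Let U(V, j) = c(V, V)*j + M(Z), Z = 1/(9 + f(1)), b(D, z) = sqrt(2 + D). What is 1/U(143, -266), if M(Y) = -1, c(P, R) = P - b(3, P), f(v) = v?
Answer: -38039/1446611741 - 266*sqrt(5)/1446611741 ≈ -2.6706e-5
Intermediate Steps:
c(P, R) = P - sqrt(5) (c(P, R) = P - sqrt(2 + 3) = P - sqrt(5))
Z = 1/10 (Z = 1/(9 + 1) = 1/10 ≈ 0.10000)
U(V, j) = -1 + j*(V - sqrt(5)) (U(V, j) = (V - sqrt(5))*j - 1 = j*(V - sqrt(5)) - 1 = -1 + j*(V - sqrt(5)))
1/U(143, -266) = 1/(-1 - 266*(143 - sqrt(5))) = 1/(-1 + (-38038 + 266*sqrt(5))) = 1/(-38039 + 266*sqrt(5))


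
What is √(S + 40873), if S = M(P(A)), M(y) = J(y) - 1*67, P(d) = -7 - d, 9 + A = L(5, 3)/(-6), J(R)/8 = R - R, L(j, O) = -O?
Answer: 3*√4534 ≈ 202.00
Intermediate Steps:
J(R) = 0 (J(R) = 8*(R - R) = 8*0 = 0)
A = -17/2 (A = -9 - 1*3/(-6) = -9 - 3*(-⅙) = -9 + ½ = -17/2 ≈ -8.5000)
M(y) = -67 (M(y) = 0 - 1*67 = 0 - 67 = -67)
S = -67
√(S + 40873) = √(-67 + 40873) = √40806 = 3*√4534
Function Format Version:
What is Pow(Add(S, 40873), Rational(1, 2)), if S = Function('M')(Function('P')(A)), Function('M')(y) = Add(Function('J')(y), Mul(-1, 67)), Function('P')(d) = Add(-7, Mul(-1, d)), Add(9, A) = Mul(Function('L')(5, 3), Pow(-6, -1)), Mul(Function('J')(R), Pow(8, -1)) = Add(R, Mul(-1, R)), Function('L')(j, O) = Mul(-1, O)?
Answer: Mul(3, Pow(4534, Rational(1, 2))) ≈ 202.00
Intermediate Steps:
Function('J')(R) = 0 (Function('J')(R) = Mul(8, Add(R, Mul(-1, R))) = Mul(8, 0) = 0)
A = Rational(-17, 2) (A = Add(-9, Mul(Mul(-1, 3), Pow(-6, -1))) = Add(-9, Mul(-3, Rational(-1, 6))) = Add(-9, Rational(1, 2)) = Rational(-17, 2) ≈ -8.5000)
Function('M')(y) = -67 (Function('M')(y) = Add(0, Mul(-1, 67)) = Add(0, -67) = -67)
S = -67
Pow(Add(S, 40873), Rational(1, 2)) = Pow(Add(-67, 40873), Rational(1, 2)) = Pow(40806, Rational(1, 2)) = Mul(3, Pow(4534, Rational(1, 2)))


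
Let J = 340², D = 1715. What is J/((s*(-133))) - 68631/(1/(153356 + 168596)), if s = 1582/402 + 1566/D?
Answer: -701661305698830768/31755289 ≈ -2.2096e+10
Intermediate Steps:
s = 1671331/344715 (s = 1582/402 + 1566/1715 = 1582*(1/402) + 1566*(1/1715) = 791/201 + 1566/1715 = 1671331/344715 ≈ 4.8484)
J = 115600
J/((s*(-133))) - 68631/(1/(153356 + 168596)) = 115600/(((1671331/344715)*(-133))) - 68631/(1/(153356 + 168596)) = 115600/(-31755289/49245) - 68631/(1/321952) = 115600*(-49245/31755289) - 68631/1/321952 = -5692722000/31755289 - 68631*321952 = -5692722000/31755289 - 22095887712 = -701661305698830768/31755289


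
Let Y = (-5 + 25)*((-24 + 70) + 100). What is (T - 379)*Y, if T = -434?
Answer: -2373960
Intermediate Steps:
Y = 2920 (Y = 20*(46 + 100) = 20*146 = 2920)
(T - 379)*Y = (-434 - 379)*2920 = -813*2920 = -2373960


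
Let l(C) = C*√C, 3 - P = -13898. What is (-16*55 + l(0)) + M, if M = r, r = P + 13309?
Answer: 26330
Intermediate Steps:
P = 13901 (P = 3 - 1*(-13898) = 3 + 13898 = 13901)
l(C) = C^(3/2)
r = 27210 (r = 13901 + 13309 = 27210)
M = 27210
(-16*55 + l(0)) + M = (-16*55 + 0^(3/2)) + 27210 = (-880 + 0) + 27210 = -880 + 27210 = 26330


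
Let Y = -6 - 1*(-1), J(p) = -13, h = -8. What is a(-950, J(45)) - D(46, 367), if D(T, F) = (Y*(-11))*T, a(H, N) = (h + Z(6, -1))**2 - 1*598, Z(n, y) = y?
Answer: -3047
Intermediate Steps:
Y = -5 (Y = -6 + 1 = -5)
a(H, N) = -517 (a(H, N) = (-8 - 1)**2 - 1*598 = (-9)**2 - 598 = 81 - 598 = -517)
D(T, F) = 55*T (D(T, F) = (-5*(-11))*T = 55*T)
a(-950, J(45)) - D(46, 367) = -517 - 55*46 = -517 - 1*2530 = -517 - 2530 = -3047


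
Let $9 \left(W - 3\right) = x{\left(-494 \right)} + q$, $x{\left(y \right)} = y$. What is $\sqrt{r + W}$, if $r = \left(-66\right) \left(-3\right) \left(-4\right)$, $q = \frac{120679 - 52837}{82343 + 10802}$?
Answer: $\frac{i \sqrt{65887832691785}}{279435} \approx 29.048 i$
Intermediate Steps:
$q = \frac{67842}{93145}$ ($q = \frac{120679 + \left(-61689 + 8852\right)}{93145} = \left(120679 - 52837\right) \frac{1}{93145} = 67842 \cdot \frac{1}{93145} = \frac{67842}{93145} \approx 0.72835$)
$r = -792$ ($r = 198 \left(-4\right) = -792$)
$W = - \frac{43430873}{838305}$ ($W = 3 + \frac{-494 + \frac{67842}{93145}}{9} = 3 + \frac{1}{9} \left(- \frac{45945788}{93145}\right) = 3 - \frac{45945788}{838305} = - \frac{43430873}{838305} \approx -51.808$)
$\sqrt{r + W} = \sqrt{-792 - \frac{43430873}{838305}} = \sqrt{- \frac{707368433}{838305}} = \frac{i \sqrt{65887832691785}}{279435}$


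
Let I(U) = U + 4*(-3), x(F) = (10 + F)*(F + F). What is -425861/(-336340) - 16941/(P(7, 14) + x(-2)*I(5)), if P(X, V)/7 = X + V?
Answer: -5539941509/124782140 ≈ -44.397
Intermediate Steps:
x(F) = 2*F*(10 + F) (x(F) = (10 + F)*(2*F) = 2*F*(10 + F))
I(U) = -12 + U (I(U) = U - 12 = -12 + U)
P(X, V) = 7*V + 7*X (P(X, V) = 7*(X + V) = 7*(V + X) = 7*V + 7*X)
-425861/(-336340) - 16941/(P(7, 14) + x(-2)*I(5)) = -425861/(-336340) - 16941/((7*14 + 7*7) + (2*(-2)*(10 - 2))*(-12 + 5)) = -425861*(-1/336340) - 16941/((98 + 49) + (2*(-2)*8)*(-7)) = 425861/336340 - 16941/(147 - 32*(-7)) = 425861/336340 - 16941/(147 + 224) = 425861/336340 - 16941/371 = -5539941509/124782140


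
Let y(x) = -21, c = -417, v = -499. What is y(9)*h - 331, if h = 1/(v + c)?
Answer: -303175/916 ≈ -330.98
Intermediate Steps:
h = -1/916 (h = 1/(-499 - 417) = 1/(-916) = -1/916 ≈ -0.0010917)
y(9)*h - 331 = -21*(-1/916) - 331 = 21/916 - 331 = -303175/916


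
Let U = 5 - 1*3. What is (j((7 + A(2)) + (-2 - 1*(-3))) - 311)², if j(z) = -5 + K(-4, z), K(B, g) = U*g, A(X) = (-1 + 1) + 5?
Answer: 84100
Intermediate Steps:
A(X) = 5 (A(X) = 0 + 5 = 5)
U = 2 (U = 5 - 3 = 2)
K(B, g) = 2*g
j(z) = -5 + 2*z
(j((7 + A(2)) + (-2 - 1*(-3))) - 311)² = ((-5 + 2*((7 + 5) + (-2 - 1*(-3)))) - 311)² = ((-5 + 2*(12 + (-2 + 3))) - 311)² = ((-5 + 2*(12 + 1)) - 311)² = ((-5 + 2*13) - 311)² = ((-5 + 26) - 311)² = (21 - 311)² = (-290)² = 84100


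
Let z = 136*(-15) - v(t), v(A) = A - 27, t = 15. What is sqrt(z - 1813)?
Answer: I*sqrt(3841) ≈ 61.976*I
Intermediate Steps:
v(A) = -27 + A
z = -2028 (z = 136*(-15) - (-27 + 15) = -2040 - 1*(-12) = -2040 + 12 = -2028)
sqrt(z - 1813) = sqrt(-2028 - 1813) = sqrt(-3841) = I*sqrt(3841)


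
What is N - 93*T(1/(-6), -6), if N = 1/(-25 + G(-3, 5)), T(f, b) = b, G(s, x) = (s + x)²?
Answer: 11717/21 ≈ 557.95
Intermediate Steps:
N = -1/21 (N = 1/(-25 + (-3 + 5)²) = 1/(-25 + 2²) = 1/(-25 + 4) = 1/(-21) = -1/21 ≈ -0.047619)
N - 93*T(1/(-6), -6) = -1/21 - 93*(-6) = -1/21 + 558 = 11717/21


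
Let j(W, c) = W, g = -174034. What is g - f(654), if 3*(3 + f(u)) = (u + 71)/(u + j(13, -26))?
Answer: -12008164/69 ≈ -1.7403e+5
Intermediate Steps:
f(u) = -3 + (71 + u)/(3*(13 + u)) (f(u) = -3 + ((u + 71)/(u + 13))/3 = -3 + ((71 + u)/(13 + u))/3 = -3 + (71 + u)/(3*(13 + u)))
g - f(654) = -174034 - 2*(-23 - 4*654)/(3*(13 + 654)) = -174034 - 2*(-23 - 2616)/(3*667) = -174034 - 2*(-2639)/(3*667) = -174034 - 1*(-182/69) = -174034 + 182/69 = -12008164/69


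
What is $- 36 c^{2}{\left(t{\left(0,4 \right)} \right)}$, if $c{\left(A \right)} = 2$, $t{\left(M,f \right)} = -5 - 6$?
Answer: $-144$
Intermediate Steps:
$t{\left(M,f \right)} = -11$ ($t{\left(M,f \right)} = -5 - 6 = -11$)
$- 36 c^{2}{\left(t{\left(0,4 \right)} \right)} = - 36 \cdot 2^{2} = \left(-36\right) 4 = -144$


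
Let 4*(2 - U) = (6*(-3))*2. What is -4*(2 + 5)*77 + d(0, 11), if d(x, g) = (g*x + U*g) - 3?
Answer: -2038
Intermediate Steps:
U = 11 (U = 2 - 6*(-3)*2/4 = 2 - (-9)*2/2 = 2 - ¼*(-36) = 2 + 9 = 11)
d(x, g) = -3 + 11*g + g*x (d(x, g) = (g*x + 11*g) - 3 = (11*g + g*x) - 3 = -3 + 11*g + g*x)
-4*(2 + 5)*77 + d(0, 11) = -4*(2 + 5)*77 + (-3 + 11*11 + 11*0) = -4*7*77 + (-3 + 121 + 0) = -28*77 + 118 = -2156 + 118 = -2038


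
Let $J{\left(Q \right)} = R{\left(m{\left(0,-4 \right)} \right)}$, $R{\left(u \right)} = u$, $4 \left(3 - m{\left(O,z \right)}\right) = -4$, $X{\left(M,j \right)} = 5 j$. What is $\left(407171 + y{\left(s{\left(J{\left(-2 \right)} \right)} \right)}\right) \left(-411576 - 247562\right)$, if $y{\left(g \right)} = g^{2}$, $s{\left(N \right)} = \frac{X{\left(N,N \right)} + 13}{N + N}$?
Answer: $- \frac{8588579015777}{32} \approx -2.6839 \cdot 10^{11}$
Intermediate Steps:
$m{\left(O,z \right)} = 4$ ($m{\left(O,z \right)} = 3 - -1 = 3 + 1 = 4$)
$J{\left(Q \right)} = 4$
$s{\left(N \right)} = \frac{13 + 5 N}{2 N}$ ($s{\left(N \right)} = \frac{5 N + 13}{N + N} = \frac{13 + 5 N}{2 N}$)
$\left(407171 + y{\left(s{\left(J{\left(-2 \right)} \right)} \right)}\right) \left(-411576 - 247562\right) = \left(407171 + \left(\frac{13 + 5 \cdot 4}{2 \cdot 4}\right)^{2}\right) \left(-411576 - 247562\right) = \left(407171 + \left(\frac{1}{2} \cdot \frac{1}{4} \left(13 + 20\right)\right)^{2}\right) \left(-659138\right) = \left(407171 + \left(\frac{1}{2} \cdot \frac{1}{4} \cdot 33\right)^{2}\right) \left(-659138\right) = \left(407171 + \left(\frac{33}{8}\right)^{2}\right) \left(-659138\right) = \left(407171 + \frac{1089}{64}\right) \left(-659138\right) = \frac{26060033}{64} \left(-659138\right) = - \frac{8588579015777}{32}$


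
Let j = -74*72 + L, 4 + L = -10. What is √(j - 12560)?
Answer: I*√17902 ≈ 133.8*I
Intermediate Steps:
L = -14 (L = -4 - 10 = -14)
j = -5342 (j = -74*72 - 14 = -5328 - 14 = -5342)
√(j - 12560) = √(-5342 - 12560) = √(-17902) = I*√17902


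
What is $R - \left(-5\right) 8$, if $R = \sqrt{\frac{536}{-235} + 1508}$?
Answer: $40 + \frac{6 \sqrt{2309815}}{235} \approx 78.804$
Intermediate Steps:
$R = \frac{6 \sqrt{2309815}}{235}$ ($R = \sqrt{536 \left(- \frac{1}{235}\right) + 1508} = \sqrt{- \frac{536}{235} + 1508} = \sqrt{\frac{353844}{235}} = \frac{6 \sqrt{2309815}}{235} \approx 38.804$)
$R - \left(-5\right) 8 = \frac{6 \sqrt{2309815}}{235} - \left(-5\right) 8 = \frac{6 \sqrt{2309815}}{235} - -40 = \frac{6 \sqrt{2309815}}{235} + 40 = 40 + \frac{6 \sqrt{2309815}}{235}$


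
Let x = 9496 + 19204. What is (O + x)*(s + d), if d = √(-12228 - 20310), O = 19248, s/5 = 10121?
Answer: 2426408540 + 47948*I*√32538 ≈ 2.4264e+9 + 8.649e+6*I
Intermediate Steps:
s = 50605 (s = 5*10121 = 50605)
x = 28700
d = I*√32538 (d = √(-32538) = I*√32538 ≈ 180.38*I)
(O + x)*(s + d) = (19248 + 28700)*(50605 + I*√32538) = 47948*(50605 + I*√32538) = 2426408540 + 47948*I*√32538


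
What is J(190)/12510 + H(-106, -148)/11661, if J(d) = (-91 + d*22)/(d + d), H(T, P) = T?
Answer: -16897073/2053113400 ≈ -0.0082300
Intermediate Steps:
J(d) = (-91 + 22*d)/(2*d) (J(d) = (-91 + 22*d)/((2*d)) = (-91 + 22*d)*(1/(2*d)) = (-91 + 22*d)/(2*d))
J(190)/12510 + H(-106, -148)/11661 = (11 - 91/2/190)/12510 - 106/11661 = (11 - 91/2*1/190)*(1/12510) - 106*1/11661 = (11 - 91/380)*(1/12510) - 106/11661 = (4089/380)*(1/12510) - 106/11661 = 1363/1584600 - 106/11661 = -16897073/2053113400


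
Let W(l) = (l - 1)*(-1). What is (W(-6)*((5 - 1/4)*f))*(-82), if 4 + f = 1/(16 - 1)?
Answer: 321727/30 ≈ 10724.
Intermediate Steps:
f = -59/15 (f = -4 + 1/(16 - 1) = -4 + 1/15 = -59/15 ≈ -3.9333)
W(l) = 1 - l (W(l) = (-1 + l)*(-1) = 1 - l)
(W(-6)*((5 - 1/4)*f))*(-82) = ((1 - 1*(-6))*((5 - 1/4)*(-59/15)))*(-82) = ((1 + 6)*((5 - 1/4)*(-59/15)))*(-82) = (7*((5 - 1*¼)*(-59/15)))*(-82) = (7*((5 - ¼)*(-59/15)))*(-82) = (7*((19/4)*(-59/15)))*(-82) = (7*(-1121/60))*(-82) = -7847/60*(-82) = 321727/30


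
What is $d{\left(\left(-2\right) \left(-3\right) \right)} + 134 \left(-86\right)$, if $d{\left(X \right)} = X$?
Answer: $-11518$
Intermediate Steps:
$d{\left(\left(-2\right) \left(-3\right) \right)} + 134 \left(-86\right) = \left(-2\right) \left(-3\right) + 134 \left(-86\right) = 6 - 11524 = -11518$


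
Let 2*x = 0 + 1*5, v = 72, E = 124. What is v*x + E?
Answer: 304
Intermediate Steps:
x = 5/2 (x = (0 + 1*5)/2 = (0 + 5)/2 = (½)*5 = 5/2 ≈ 2.5000)
v*x + E = 72*(5/2) + 124 = 180 + 124 = 304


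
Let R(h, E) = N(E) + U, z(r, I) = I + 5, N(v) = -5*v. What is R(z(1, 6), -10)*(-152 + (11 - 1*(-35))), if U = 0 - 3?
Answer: -4982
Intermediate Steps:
U = -3
z(r, I) = 5 + I
R(h, E) = -3 - 5*E (R(h, E) = -5*E - 3 = -3 - 5*E)
R(z(1, 6), -10)*(-152 + (11 - 1*(-35))) = (-3 - 5*(-10))*(-152 + (11 - 1*(-35))) = (-3 + 50)*(-152 + (11 + 35)) = 47*(-152 + 46) = 47*(-106) = -4982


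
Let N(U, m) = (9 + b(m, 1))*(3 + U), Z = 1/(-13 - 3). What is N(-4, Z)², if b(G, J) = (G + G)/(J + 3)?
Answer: 82369/1024 ≈ 80.438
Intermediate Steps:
b(G, J) = 2*G/(3 + J) (b(G, J) = (2*G)/(3 + J) = 2*G/(3 + J))
Z = -1/16 (Z = 1/(-16) = -1/16 ≈ -0.062500)
N(U, m) = (3 + U)*(9 + m/2) (N(U, m) = (9 + 2*m/(3 + 1))*(3 + U) = (9 + 2*m/4)*(3 + U) = (9 + 2*m*(¼))*(3 + U) = (9 + m/2)*(3 + U) = (3 + U)*(9 + m/2))
N(-4, Z)² = (27 + 9*(-4) + (3/2)*(-1/16) + (½)*(-4)*(-1/16))² = (27 - 36 - 3/32 + ⅛)² = (-287/32)² = 82369/1024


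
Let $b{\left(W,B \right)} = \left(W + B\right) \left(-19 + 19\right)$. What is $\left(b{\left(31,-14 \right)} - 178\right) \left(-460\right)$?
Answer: $81880$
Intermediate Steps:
$b{\left(W,B \right)} = 0$ ($b{\left(W,B \right)} = \left(B + W\right) 0 = 0$)
$\left(b{\left(31,-14 \right)} - 178\right) \left(-460\right) = \left(0 - 178\right) \left(-460\right) = \left(-178\right) \left(-460\right) = 81880$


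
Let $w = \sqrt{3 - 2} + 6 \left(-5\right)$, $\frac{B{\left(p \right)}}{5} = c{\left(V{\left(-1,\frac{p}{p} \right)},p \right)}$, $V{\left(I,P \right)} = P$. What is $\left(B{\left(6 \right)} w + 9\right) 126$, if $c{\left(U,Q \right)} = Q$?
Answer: $-108486$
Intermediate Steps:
$B{\left(p \right)} = 5 p$
$w = -29$ ($w = \sqrt{1} - 30 = 1 - 30 = -29$)
$\left(B{\left(6 \right)} w + 9\right) 126 = \left(5 \cdot 6 \left(-29\right) + 9\right) 126 = \left(30 \left(-29\right) + 9\right) 126 = \left(-870 + 9\right) 126 = \left(-861\right) 126 = -108486$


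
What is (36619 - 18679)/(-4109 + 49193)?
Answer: 115/289 ≈ 0.39792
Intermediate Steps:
(36619 - 18679)/(-4109 + 49193) = 17940/45084 = 17940*(1/45084) = 115/289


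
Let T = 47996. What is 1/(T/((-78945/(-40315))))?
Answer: 15789/386991748 ≈ 4.0799e-5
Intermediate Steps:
1/(T/((-78945/(-40315)))) = 1/(47996/((-78945/(-40315)))) = 1/(47996/((-78945*(-1/40315)))) = 1/(47996/(15789/8063)) = 1/(47996*(8063/15789)) = 1/(386991748/15789) = 15789/386991748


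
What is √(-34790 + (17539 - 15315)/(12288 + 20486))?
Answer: I*√9342271601166/16387 ≈ 186.52*I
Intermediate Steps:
√(-34790 + (17539 - 15315)/(12288 + 20486)) = √(-34790 + 2224/32774) = √(-34790 + 2224*(1/32774)) = √(-34790 + 1112/16387) = √(-570102618/16387) = I*√9342271601166/16387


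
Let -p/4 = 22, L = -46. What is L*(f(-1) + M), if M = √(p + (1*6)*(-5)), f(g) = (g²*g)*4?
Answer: 184 - 46*I*√118 ≈ 184.0 - 499.69*I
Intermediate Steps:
f(g) = 4*g³ (f(g) = g³*4 = 4*g³)
p = -88 (p = -4*22 = -88)
M = I*√118 (M = √(-88 + (1*6)*(-5)) = √(-88 + 6*(-5)) = √(-88 - 30) = √(-118) = I*√118 ≈ 10.863*I)
L*(f(-1) + M) = -46*(4*(-1)³ + I*√118) = -46*(4*(-1) + I*√118) = -46*(-4 + I*√118) = 184 - 46*I*√118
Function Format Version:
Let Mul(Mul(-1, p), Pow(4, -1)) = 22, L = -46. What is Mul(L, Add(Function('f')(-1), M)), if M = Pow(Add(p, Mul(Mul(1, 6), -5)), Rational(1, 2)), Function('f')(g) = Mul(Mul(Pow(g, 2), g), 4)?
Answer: Add(184, Mul(-46, I, Pow(118, Rational(1, 2)))) ≈ Add(184.00, Mul(-499.69, I))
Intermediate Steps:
Function('f')(g) = Mul(4, Pow(g, 3)) (Function('f')(g) = Mul(Pow(g, 3), 4) = Mul(4, Pow(g, 3)))
p = -88 (p = Mul(-4, 22) = -88)
M = Mul(I, Pow(118, Rational(1, 2))) (M = Pow(Add(-88, Mul(Mul(1, 6), -5)), Rational(1, 2)) = Pow(Add(-88, Mul(6, -5)), Rational(1, 2)) = Pow(Add(-88, -30), Rational(1, 2)) = Pow(-118, Rational(1, 2)) = Mul(I, Pow(118, Rational(1, 2))) ≈ Mul(10.863, I))
Mul(L, Add(Function('f')(-1), M)) = Mul(-46, Add(Mul(4, Pow(-1, 3)), Mul(I, Pow(118, Rational(1, 2))))) = Mul(-46, Add(Mul(4, -1), Mul(I, Pow(118, Rational(1, 2))))) = Mul(-46, Add(-4, Mul(I, Pow(118, Rational(1, 2))))) = Add(184, Mul(-46, I, Pow(118, Rational(1, 2))))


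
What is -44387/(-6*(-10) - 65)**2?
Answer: -44387/25 ≈ -1775.5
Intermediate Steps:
-44387/(-6*(-10) - 65)**2 = -44387/(60 - 65)**2 = -44387/((-5)**2) = -44387/25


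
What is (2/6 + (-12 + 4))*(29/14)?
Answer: -667/42 ≈ -15.881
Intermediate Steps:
(2/6 + (-12 + 4))*(29/14) = (2*(⅙) - 8)*(29*(1/14)) = (⅓ - 8)*(29/14) = -23/3*29/14 = -667/42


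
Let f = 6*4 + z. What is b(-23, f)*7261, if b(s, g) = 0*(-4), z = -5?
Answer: 0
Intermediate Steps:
f = 19 (f = 6*4 - 5 = 24 - 5 = 19)
b(s, g) = 0
b(-23, f)*7261 = 0*7261 = 0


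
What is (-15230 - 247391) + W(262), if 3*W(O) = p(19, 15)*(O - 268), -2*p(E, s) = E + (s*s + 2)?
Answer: -262375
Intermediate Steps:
p(E, s) = -1 - E/2 - s²/2 (p(E, s) = -(E + (s*s + 2))/2 = -(E + (s² + 2))/2 = -(E + (2 + s²))/2 = -(2 + E + s²)/2 = -1 - E/2 - s²/2)
W(O) = 10988 - 41*O (W(O) = ((-1 - ½*19 - ½*15²)*(O - 268))/3 = ((-1 - 19/2 - ½*225)*(-268 + O))/3 = ((-1 - 19/2 - 225/2)*(-268 + O))/3 = (-123*(-268 + O))/3 = (32964 - 123*O)/3 = 10988 - 41*O)
(-15230 - 247391) + W(262) = (-15230 - 247391) + (10988 - 41*262) = -262621 + (10988 - 10742) = -262621 + 246 = -262375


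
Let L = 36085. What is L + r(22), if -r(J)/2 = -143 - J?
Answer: 36415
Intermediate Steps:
r(J) = 286 + 2*J (r(J) = -2*(-143 - J) = 286 + 2*J)
L + r(22) = 36085 + (286 + 2*22) = 36085 + (286 + 44) = 36085 + 330 = 36415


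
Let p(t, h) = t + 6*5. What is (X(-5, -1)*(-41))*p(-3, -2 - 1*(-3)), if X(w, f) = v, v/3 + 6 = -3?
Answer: 29889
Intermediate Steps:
v = -27 (v = -18 + 3*(-3) = -18 - 9 = -27)
X(w, f) = -27
p(t, h) = 30 + t (p(t, h) = t + 30 = 30 + t)
(X(-5, -1)*(-41))*p(-3, -2 - 1*(-3)) = (-27*(-41))*(30 - 3) = 1107*27 = 29889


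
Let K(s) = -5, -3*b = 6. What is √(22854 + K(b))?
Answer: √22849 ≈ 151.16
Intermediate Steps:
b = -2 (b = -⅓*6 = -2)
√(22854 + K(b)) = √(22854 - 5) = √22849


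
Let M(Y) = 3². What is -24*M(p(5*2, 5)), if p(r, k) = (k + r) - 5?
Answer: -216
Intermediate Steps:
p(r, k) = -5 + k + r
M(Y) = 9
-24*M(p(5*2, 5)) = -24*9 = -216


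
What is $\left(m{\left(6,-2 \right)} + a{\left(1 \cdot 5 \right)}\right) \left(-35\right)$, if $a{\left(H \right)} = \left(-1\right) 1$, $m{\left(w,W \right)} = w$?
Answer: $-175$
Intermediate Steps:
$a{\left(H \right)} = -1$
$\left(m{\left(6,-2 \right)} + a{\left(1 \cdot 5 \right)}\right) \left(-35\right) = \left(6 - 1\right) \left(-35\right) = 5 \left(-35\right) = -175$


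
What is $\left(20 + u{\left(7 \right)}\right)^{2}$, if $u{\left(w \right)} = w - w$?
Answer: $400$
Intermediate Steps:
$u{\left(w \right)} = 0$
$\left(20 + u{\left(7 \right)}\right)^{2} = \left(20 + 0\right)^{2} = 20^{2} = 400$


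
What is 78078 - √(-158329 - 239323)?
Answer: 78078 - 2*I*√99413 ≈ 78078.0 - 630.6*I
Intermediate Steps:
78078 - √(-158329 - 239323) = 78078 - √(-397652) = 78078 - 2*I*√99413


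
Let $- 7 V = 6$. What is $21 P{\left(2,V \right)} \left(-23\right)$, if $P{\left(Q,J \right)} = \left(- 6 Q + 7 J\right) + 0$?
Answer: $8694$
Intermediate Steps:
$V = - \frac{6}{7}$ ($V = \left(- \frac{1}{7}\right) 6 = - \frac{6}{7} \approx -0.85714$)
$P{\left(Q,J \right)} = - 6 Q + 7 J$
$21 P{\left(2,V \right)} \left(-23\right) = 21 \left(\left(-6\right) 2 + 7 \left(- \frac{6}{7}\right)\right) \left(-23\right) = 21 \left(-12 - 6\right) \left(-23\right) = 21 \left(-18\right) \left(-23\right) = \left(-378\right) \left(-23\right) = 8694$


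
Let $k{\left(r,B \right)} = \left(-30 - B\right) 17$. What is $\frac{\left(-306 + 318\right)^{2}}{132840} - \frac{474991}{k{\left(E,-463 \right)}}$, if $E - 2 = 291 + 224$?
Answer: $- \frac{876343673}{13581045} \approx -64.527$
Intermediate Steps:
$E = 517$ ($E = 2 + \left(291 + 224\right) = 2 + 515 = 517$)
$k{\left(r,B \right)} = -510 - 17 B$
$\frac{\left(-306 + 318\right)^{2}}{132840} - \frac{474991}{k{\left(E,-463 \right)}} = \frac{\left(-306 + 318\right)^{2}}{132840} - \frac{474991}{-510 - -7871} = 12^{2} \cdot \frac{1}{132840} - \frac{474991}{-510 + 7871} = 144 \cdot \frac{1}{132840} - \frac{474991}{7361} = \frac{2}{1845} - \frac{474991}{7361} = - \frac{876343673}{13581045}$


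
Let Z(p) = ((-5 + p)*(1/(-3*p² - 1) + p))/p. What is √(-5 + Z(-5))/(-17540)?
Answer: -I*√21698/666520 ≈ -0.000221*I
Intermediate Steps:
Z(p) = (-5 + p)*(p + 1/(-1 - 3*p²))/p (Z(p) = ((-5 + p)*(1/(-1 - 3*p²) + p))/p = ((-5 + p)*(p + 1/(-1 - 3*p²)))/p = (-5 + p)*(p + 1/(-1 - 3*p²))/p)
√(-5 + Z(-5))/(-17540) = √(-5 + (5 + (-5)² - 15*(-5)³ - 6*(-5) + 3*(-5)⁴)/(-5 + 3*(-5)³))/(-17540) = √(-5 + (5 + 25 - 15*(-125) + 30 + 3*625)/(-5 + 3*(-125)))*(-1/17540) = √(-5 + (5 + 25 + 1875 + 30 + 1875)/(-5 - 375))*(-1/17540) = √(-5 + 3810/(-380))*(-1/17540) = √(-5 - 1/380*3810)*(-1/17540) = √(-5 - 381/38)*(-1/17540) = √(-571/38)*(-1/17540) = (I*√21698/38)*(-1/17540) = -I*√21698/666520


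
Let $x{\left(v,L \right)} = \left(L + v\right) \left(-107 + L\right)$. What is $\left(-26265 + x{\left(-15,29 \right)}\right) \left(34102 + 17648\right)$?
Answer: $-1415724750$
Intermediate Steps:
$x{\left(v,L \right)} = \left(-107 + L\right) \left(L + v\right)$
$\left(-26265 + x{\left(-15,29 \right)}\right) \left(34102 + 17648\right) = \left(-26265 + \left(29^{2} - 3103 - -1605 + 29 \left(-15\right)\right)\right) \left(34102 + 17648\right) = \left(-26265 + \left(841 - 3103 + 1605 - 435\right)\right) 51750 = \left(-26265 - 1092\right) 51750 = \left(-27357\right) 51750 = -1415724750$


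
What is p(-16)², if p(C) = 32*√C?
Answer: -16384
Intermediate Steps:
p(-16)² = (32*√(-16))² = (32*(4*I))² = (128*I)² = -16384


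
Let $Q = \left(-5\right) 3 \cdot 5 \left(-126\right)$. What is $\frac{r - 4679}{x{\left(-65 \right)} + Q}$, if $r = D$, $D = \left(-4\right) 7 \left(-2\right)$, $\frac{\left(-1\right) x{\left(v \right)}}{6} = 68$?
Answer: $- \frac{1541}{3014} \approx -0.51128$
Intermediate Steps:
$x{\left(v \right)} = -408$ ($x{\left(v \right)} = \left(-6\right) 68 = -408$)
$D = 56$ ($D = \left(-28\right) \left(-2\right) = 56$)
$r = 56$
$Q = 9450$ ($Q = \left(-15\right) 5 \left(-126\right) = \left(-75\right) \left(-126\right) = 9450$)
$\frac{r - 4679}{x{\left(-65 \right)} + Q} = \frac{56 - 4679}{-408 + 9450} = - \frac{4623}{9042} = \left(-4623\right) \frac{1}{9042} = - \frac{1541}{3014}$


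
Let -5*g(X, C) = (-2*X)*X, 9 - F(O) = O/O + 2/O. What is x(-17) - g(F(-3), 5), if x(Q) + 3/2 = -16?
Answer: -4279/90 ≈ -47.544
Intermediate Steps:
x(Q) = -35/2 (x(Q) = -3/2 - 16 = -35/2)
F(O) = 8 - 2/O (F(O) = 9 - (O/O + 2/O) = 9 - (1 + 2/O) = 9 + (-1 - 2/O) = 8 - 2/O)
g(X, C) = 2*X²/5 (g(X, C) = -(-2*X)*X/5 = -(-2)*X²/5 = 2*X²/5)
x(-17) - g(F(-3), 5) = -35/2 - 2*(8 - 2/(-3))²/5 = -35/2 - 2*(8 - 2*(-⅓))²/5 = -35/2 - 2*(8 + ⅔)²/5 = -35/2 - 2*(26/3)²/5 = -35/2 - 2*676/(5*9) = -35/2 - 1*1352/45 = -35/2 - 1352/45 = -4279/90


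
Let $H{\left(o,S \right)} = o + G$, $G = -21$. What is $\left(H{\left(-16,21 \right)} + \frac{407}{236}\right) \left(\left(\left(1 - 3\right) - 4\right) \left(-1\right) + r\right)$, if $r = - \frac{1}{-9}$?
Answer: $- \frac{50875}{236} \approx -215.57$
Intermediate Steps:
$r = \frac{1}{9}$ ($r = \left(-1\right) \left(- \frac{1}{9}\right) = \frac{1}{9} \approx 0.11111$)
$H{\left(o,S \right)} = -21 + o$ ($H{\left(o,S \right)} = o - 21 = -21 + o$)
$\left(H{\left(-16,21 \right)} + \frac{407}{236}\right) \left(\left(\left(1 - 3\right) - 4\right) \left(-1\right) + r\right) = \left(\left(-21 - 16\right) + \frac{407}{236}\right) \left(\left(\left(1 - 3\right) - 4\right) \left(-1\right) + \frac{1}{9}\right) = \left(-37 + 407 \cdot \frac{1}{236}\right) \left(\left(-2 - 4\right) \left(-1\right) + \frac{1}{9}\right) = \left(-37 + \frac{407}{236}\right) \left(\left(-6\right) \left(-1\right) + \frac{1}{9}\right) = - \frac{8325 \left(6 + \frac{1}{9}\right)}{236} = \left(- \frac{8325}{236}\right) \frac{55}{9} = - \frac{50875}{236}$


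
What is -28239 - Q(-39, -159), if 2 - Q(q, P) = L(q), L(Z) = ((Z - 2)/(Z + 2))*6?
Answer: -1044671/37 ≈ -28234.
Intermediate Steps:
L(Z) = 6*(-2 + Z)/(2 + Z) (L(Z) = ((-2 + Z)/(2 + Z))*6 = 6*(-2 + Z)/(2 + Z))
Q(q, P) = 2 - 6*(-2 + q)/(2 + q)
-28239 - Q(-39, -159) = -28239 - 4*(4 - 1*(-39))/(2 - 39) = -28239 - 4*(4 + 39)/(-37) = -28239 - 4*(-1)*43/37 = -28239 - 1*(-172/37) = -28239 + 172/37 = -1044671/37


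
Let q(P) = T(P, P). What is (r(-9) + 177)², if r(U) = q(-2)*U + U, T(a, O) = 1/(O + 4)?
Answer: 106929/4 ≈ 26732.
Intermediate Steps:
T(a, O) = 1/(4 + O)
q(P) = 1/(4 + P)
r(U) = 3*U/2 (r(U) = U/(4 - 2) + U = U/2 + U = 3*U/2)
(r(-9) + 177)² = ((3/2)*(-9) + 177)² = (-27/2 + 177)² = (327/2)² = 106929/4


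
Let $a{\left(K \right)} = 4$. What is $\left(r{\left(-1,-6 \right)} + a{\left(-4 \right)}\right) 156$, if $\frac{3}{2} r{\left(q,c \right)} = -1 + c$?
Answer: $-104$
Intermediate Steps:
$r{\left(q,c \right)} = - \frac{2}{3} + \frac{2 c}{3}$ ($r{\left(q,c \right)} = \frac{2 \left(-1 + c\right)}{3} = - \frac{2}{3} + \frac{2 c}{3}$)
$\left(r{\left(-1,-6 \right)} + a{\left(-4 \right)}\right) 156 = \left(\left(- \frac{2}{3} + \frac{2}{3} \left(-6\right)\right) + 4\right) 156 = \left(\left(- \frac{2}{3} - 4\right) + 4\right) 156 = \left(- \frac{14}{3} + 4\right) 156 = \left(- \frac{2}{3}\right) 156 = -104$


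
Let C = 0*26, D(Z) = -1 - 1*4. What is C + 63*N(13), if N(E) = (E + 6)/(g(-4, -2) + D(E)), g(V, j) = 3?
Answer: -1197/2 ≈ -598.50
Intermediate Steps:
D(Z) = -5 (D(Z) = -1 - 4 = -5)
C = 0
N(E) = -3 - E/2 (N(E) = (E + 6)/(3 - 5) = (6 + E)/(-2) = (6 + E)*(-½) = -3 - E/2)
C + 63*N(13) = 0 + 63*(-3 - ½*13) = 0 + 63*(-3 - 13/2) = 0 + 63*(-19/2) = 0 - 1197/2 = -1197/2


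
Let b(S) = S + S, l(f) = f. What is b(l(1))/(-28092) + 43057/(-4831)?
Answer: -604783453/67856226 ≈ -8.9127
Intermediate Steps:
b(S) = 2*S
b(l(1))/(-28092) + 43057/(-4831) = (2*1)/(-28092) + 43057/(-4831) = 2*(-1/28092) + 43057*(-1/4831) = -1/14046 - 43057/4831 = -604783453/67856226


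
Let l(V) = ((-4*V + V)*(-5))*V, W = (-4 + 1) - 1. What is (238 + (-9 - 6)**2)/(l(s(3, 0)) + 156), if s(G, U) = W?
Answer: 463/396 ≈ 1.1692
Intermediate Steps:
W = -4 (W = -3 - 1 = -4)
s(G, U) = -4
l(V) = 15*V**2 (l(V) = (-3*V*(-5))*V = (15*V)*V = 15*V**2)
(238 + (-9 - 6)**2)/(l(s(3, 0)) + 156) = (238 + (-9 - 6)**2)/(15*(-4)**2 + 156) = (238 + (-15)**2)/(15*16 + 156) = (238 + 225)/(240 + 156) = 463/396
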